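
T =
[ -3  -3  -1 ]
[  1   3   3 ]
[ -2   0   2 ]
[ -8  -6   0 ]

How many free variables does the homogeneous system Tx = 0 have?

1

Row reduce to echelon form.
R2 ← R2 + (1/3)·R1: [0, 2, 8/3]
R3 ← R3 − (2/3)·R1: [0, 2, 8/3]
R4 ← R4 − (8/3)·R1: [0, 2, 8/3]
R3 ← R3 − R2: [0, 0, 0]
R4 ← R4 − R2: [0, 0, 0]
2 nonzero rows, so rank(T) = 2.
T has 3 columns; by rank–nullity, nullity = 3 − 2 = 1.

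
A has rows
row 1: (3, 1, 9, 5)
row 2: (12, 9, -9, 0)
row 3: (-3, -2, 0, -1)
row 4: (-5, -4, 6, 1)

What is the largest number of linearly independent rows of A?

2

Row reduce to echelon form.
R2 ← R2 − (4)·R1: [0, 5, -45, -20]
R3 ← R3 + R1: [0, -1, 9, 4]
R4 ← R4 + (5/3)·R1: [0, -7/3, 21, 28/3]
R3 ← R3 + (1/5)·R2: [0, 0, 0, 0]
R4 ← R4 + (7/15)·R2: [0, 0, 0, 0]
Echelon form has 2 nonzero rows, so rank(A) = 2.
The rank gives the maximum number of linearly independent rows: 2.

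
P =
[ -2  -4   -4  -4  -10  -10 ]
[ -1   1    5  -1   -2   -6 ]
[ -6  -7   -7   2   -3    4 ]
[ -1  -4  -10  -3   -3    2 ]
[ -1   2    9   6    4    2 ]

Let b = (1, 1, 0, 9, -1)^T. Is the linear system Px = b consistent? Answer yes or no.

Row reduce the augmented matrix [P | b].
R2 ← R2 − (1/2)·R1: [0, 3, 7, 1, 3, -1, 1/2]
R3 ← R3 − (3)·R1: [0, 5, 5, 14, 27, 34, -3]
R4 ← R4 − (1/2)·R1: [0, -2, -8, -1, 2, 7, 17/2]
R5 ← R5 − (1/2)·R1: [0, 4, 11, 8, 9, 7, -3/2]
R3 ← R3 − (5/3)·R2: [0, 0, -20/3, 37/3, 22, 107/3, -23/6]
R4 ← R4 + (2/3)·R2: [0, 0, -10/3, -1/3, 4, 19/3, 53/6]
R5 ← R5 − (4/3)·R2: [0, 0, 5/3, 20/3, 5, 25/3, -13/6]
R4 ← R4 − (1/2)·R3: [0, 0, 0, -13/2, -7, -23/2, 43/4]
R5 ← R5 + (1/4)·R3: [0, 0, 0, 39/4, 21/2, 69/4, -25/8]
R5 ← R5 + (3/2)·R4: [0, 0, 0, 0, 0, 0, 13]
The echelon form has 5 nonzero rows; the last pivot sits in the augmented column, so rank(P) = 4 but rank([P|b]) = 5.
Since the ranks differ, the system is inconsistent.

no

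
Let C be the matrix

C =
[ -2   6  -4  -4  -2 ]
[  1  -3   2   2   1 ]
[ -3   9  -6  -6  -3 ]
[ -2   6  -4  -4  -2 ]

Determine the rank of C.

1

Row reduce to echelon form.
R2 ← R2 + (1/2)·R1: [0, 0, 0, 0, 0]
R3 ← R3 − (3/2)·R1: [0, 0, 0, 0, 0]
R4 ← R4 − R1: [0, 0, 0, 0, 0]
Echelon form has 1 nonzero row, so rank(C) = 1.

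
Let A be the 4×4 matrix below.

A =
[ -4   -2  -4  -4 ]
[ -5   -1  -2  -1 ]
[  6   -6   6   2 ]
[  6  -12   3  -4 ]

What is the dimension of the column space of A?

3

Row reduce to echelon form.
R2 ← R2 − (5/4)·R1: [0, 3/2, 3, 4]
R3 ← R3 + (3/2)·R1: [0, -9, 0, -4]
R4 ← R4 + (3/2)·R1: [0, -15, -3, -10]
R3 ← R3 + (6)·R2: [0, 0, 18, 20]
R4 ← R4 + (10)·R2: [0, 0, 27, 30]
R4 ← R4 − (3/2)·R3: [0, 0, 0, 0]
Echelon form has 3 nonzero rows, so rank(A) = 3.
The column space has dimension equal to the rank: 3.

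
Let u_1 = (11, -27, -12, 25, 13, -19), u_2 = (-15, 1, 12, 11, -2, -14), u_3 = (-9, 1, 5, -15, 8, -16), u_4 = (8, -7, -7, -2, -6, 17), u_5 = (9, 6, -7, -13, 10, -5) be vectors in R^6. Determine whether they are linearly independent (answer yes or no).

yes

Form the matrix with these vectors as rows and row reduce.
R2 ← R2 + (15/11)·R1: [0, -394/11, -48/11, 496/11, 173/11, -439/11]
R3 ← R3 + (9/11)·R1: [0, -232/11, -53/11, 60/11, 205/11, -347/11]
R4 ← R4 − (8/11)·R1: [0, 139/11, 19/11, -222/11, -170/11, 339/11]
R5 ← R5 − (9/11)·R1: [0, 309/11, 31/11, -368/11, -7/11, 116/11]
R3 ← R3 − (116/197)·R2: [0, 0, -443/197, -4156/197, 1847/197, -1585/197]
R4 ← R4 + (139/394)·R2: [0, 0, 37/197, -842/197, -3903/394, 6595/394]
R5 ← R5 + (309/394)·R2: [0, 0, -119/197, 376/197, 4609/394, -8177/394]
R4 ← R4 + (37/443)·R3: [0, 0, 0, -2674/443, -8083/886, 14235/886]
R5 ← R5 − (119/443)·R3: [0, 0, 0, 3356/443, 8133/886, -16473/886]
R5 ← R5 + (1678/1337)·R4: [0, 0, 0, 0, -6071/2674, 4203/2674]
5 nonzero rows, so the 5 vectors span a space of dimension 5.
Since 5 = 5, the vectors are linearly independent.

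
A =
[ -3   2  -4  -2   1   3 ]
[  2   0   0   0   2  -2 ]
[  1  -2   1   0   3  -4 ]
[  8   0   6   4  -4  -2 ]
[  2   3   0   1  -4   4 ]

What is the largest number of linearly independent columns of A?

Row reduce to echelon form.
R2 ← R2 + (2/3)·R1: [0, 4/3, -8/3, -4/3, 8/3, 0]
R3 ← R3 + (1/3)·R1: [0, -4/3, -1/3, -2/3, 10/3, -3]
R4 ← R4 + (8/3)·R1: [0, 16/3, -14/3, -4/3, -4/3, 6]
R5 ← R5 + (2/3)·R1: [0, 13/3, -8/3, -1/3, -10/3, 6]
R3 ← R3 + R2: [0, 0, -3, -2, 6, -3]
R4 ← R4 − (4)·R2: [0, 0, 6, 4, -12, 6]
R5 ← R5 − (13/4)·R2: [0, 0, 6, 4, -12, 6]
R4 ← R4 + (2)·R3: [0, 0, 0, 0, 0, 0]
R5 ← R5 + (2)·R3: [0, 0, 0, 0, 0, 0]
Echelon form has 3 nonzero rows, so rank(A) = 3.
The rank gives the maximum number of linearly independent columns: 3.

3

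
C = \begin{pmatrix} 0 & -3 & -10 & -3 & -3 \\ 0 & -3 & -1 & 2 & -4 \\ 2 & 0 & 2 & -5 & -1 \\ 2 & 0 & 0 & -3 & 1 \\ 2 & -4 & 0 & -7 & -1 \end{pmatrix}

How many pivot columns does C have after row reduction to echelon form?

5

Row reduce to echelon form.
Swap R1 ↔ R3
R4 ← R4 − R1: [0, 0, -2, 2, 2]
R5 ← R5 − R1: [0, -4, -2, -2, 0]
R3 ← R3 − R2: [0, 0, -9, -5, 1]
R5 ← R5 − (4/3)·R2: [0, 0, -2/3, -14/3, 16/3]
R4 ← R4 − (2/9)·R3: [0, 0, 0, 28/9, 16/9]
R5 ← R5 − (2/27)·R3: [0, 0, 0, -116/27, 142/27]
R5 ← R5 + (29/21)·R4: [0, 0, 0, 0, 54/7]
Echelon form has 5 nonzero rows, so rank(C) = 5.
Each nonzero row contributes one pivot column: 5 pivot columns.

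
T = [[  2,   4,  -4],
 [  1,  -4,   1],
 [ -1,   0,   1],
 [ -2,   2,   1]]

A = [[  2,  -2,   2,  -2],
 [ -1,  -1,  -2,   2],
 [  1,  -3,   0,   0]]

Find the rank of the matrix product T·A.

2

First compute TA:
[[ -4,   4,  -4,   4],
 [  7,  -1,  10, -10],
 [ -1,  -1,  -2,   2],
 [ -5,  -1,  -8,   8]]
Now row reduce the product.
R2 ← R2 + (7/4)·R1: [0, 6, 3, -3]
R3 ← R3 − (1/4)·R1: [0, -2, -1, 1]
R4 ← R4 − (5/4)·R1: [0, -6, -3, 3]
R3 ← R3 + (1/3)·R2: [0, 0, 0, 0]
R4 ← R4 + R2: [0, 0, 0, 0]
2 nonzero rows, so rank(TA) = 2.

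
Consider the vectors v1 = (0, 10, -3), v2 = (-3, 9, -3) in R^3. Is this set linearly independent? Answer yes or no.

yes

Form the matrix with these vectors as rows and row reduce.
Swap R1 ↔ R2
2 nonzero rows, so the 2 vectors span a space of dimension 2.
Since 2 = 2, the vectors are linearly independent.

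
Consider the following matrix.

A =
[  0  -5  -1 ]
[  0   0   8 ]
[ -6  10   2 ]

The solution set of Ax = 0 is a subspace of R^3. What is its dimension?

Row reduce to echelon form.
Swap R1 ↔ R3
Swap R2 ↔ R3
3 nonzero rows, so rank(A) = 3.
A has 3 columns; by rank–nullity, nullity = 3 − 3 = 0.

0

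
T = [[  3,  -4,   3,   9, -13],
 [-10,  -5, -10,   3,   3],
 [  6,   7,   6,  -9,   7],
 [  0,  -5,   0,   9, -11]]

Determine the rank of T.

Row reduce to echelon form.
R2 ← R2 + (10/3)·R1: [0, -55/3, 0, 33, -121/3]
R3 ← R3 − (2)·R1: [0, 15, 0, -27, 33]
R3 ← R3 + (9/11)·R2: [0, 0, 0, 0, 0]
R4 ← R4 − (3/11)·R2: [0, 0, 0, 0, 0]
Echelon form has 2 nonzero rows, so rank(T) = 2.

2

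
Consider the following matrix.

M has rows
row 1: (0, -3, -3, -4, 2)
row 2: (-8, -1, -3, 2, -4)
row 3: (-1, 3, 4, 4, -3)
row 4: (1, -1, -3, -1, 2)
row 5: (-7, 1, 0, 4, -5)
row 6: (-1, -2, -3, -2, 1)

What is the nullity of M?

2

Row reduce to echelon form.
Swap R1 ↔ R2
R3 ← R3 − (1/8)·R1: [0, 25/8, 35/8, 15/4, -5/2]
R4 ← R4 + (1/8)·R1: [0, -9/8, -27/8, -3/4, 3/2]
R5 ← R5 − (7/8)·R1: [0, 15/8, 21/8, 9/4, -3/2]
R6 ← R6 − (1/8)·R1: [0, -15/8, -21/8, -9/4, 3/2]
R3 ← R3 + (25/24)·R2: [0, 0, 5/4, -5/12, -5/12]
R4 ← R4 − (3/8)·R2: [0, 0, -9/4, 3/4, 3/4]
R5 ← R5 + (5/8)·R2: [0, 0, 3/4, -1/4, -1/4]
R6 ← R6 − (5/8)·R2: [0, 0, -3/4, 1/4, 1/4]
R4 ← R4 + (9/5)·R3: [0, 0, 0, 0, 0]
R5 ← R5 − (3/5)·R3: [0, 0, 0, 0, 0]
R6 ← R6 + (3/5)·R3: [0, 0, 0, 0, 0]
3 nonzero rows, so rank(M) = 3.
M has 5 columns; by rank–nullity, nullity = 5 − 3 = 2.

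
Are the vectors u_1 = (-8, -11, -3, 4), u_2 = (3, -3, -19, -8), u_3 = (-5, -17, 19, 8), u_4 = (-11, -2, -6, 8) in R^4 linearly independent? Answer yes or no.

Form the matrix with these vectors as rows and row reduce.
R2 ← R2 + (3/8)·R1: [0, -57/8, -161/8, -13/2]
R3 ← R3 − (5/8)·R1: [0, -81/8, 167/8, 11/2]
R4 ← R4 − (11/8)·R1: [0, 105/8, -15/8, 5/2]
R3 ← R3 − (27/19)·R2: [0, 0, 940/19, 280/19]
R4 ← R4 + (35/19)·R2: [0, 0, -740/19, -180/19]
R4 ← R4 + (37/47)·R3: [0, 0, 0, 100/47]
4 nonzero rows, so the 4 vectors span a space of dimension 4.
Since 4 = 4, the vectors are linearly independent.

yes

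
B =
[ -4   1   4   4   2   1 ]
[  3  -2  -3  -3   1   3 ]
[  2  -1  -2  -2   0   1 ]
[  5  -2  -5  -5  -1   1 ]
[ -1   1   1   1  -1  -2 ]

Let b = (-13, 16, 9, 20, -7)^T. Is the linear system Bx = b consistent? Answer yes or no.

Row reduce the augmented matrix [B | b].
R2 ← R2 + (3/4)·R1: [0, -5/4, 0, 0, 5/2, 15/4, 25/4]
R3 ← R3 + (1/2)·R1: [0, -1/2, 0, 0, 1, 3/2, 5/2]
R4 ← R4 + (5/4)·R1: [0, -3/4, 0, 0, 3/2, 9/4, 15/4]
R5 ← R5 − (1/4)·R1: [0, 3/4, 0, 0, -3/2, -9/4, -15/4]
R3 ← R3 − (2/5)·R2: [0, 0, 0, 0, 0, 0, 0]
R4 ← R4 − (3/5)·R2: [0, 0, 0, 0, 0, 0, 0]
R5 ← R5 + (3/5)·R2: [0, 0, 0, 0, 0, 0, 0]
The echelon form has 2 nonzero rows, and every pivot lies in the first 6 columns, so rank(B) = rank([B|b]) = 2.
The system is consistent.

yes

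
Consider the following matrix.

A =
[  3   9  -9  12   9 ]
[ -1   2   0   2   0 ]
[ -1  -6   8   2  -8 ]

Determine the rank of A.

3

Row reduce to echelon form.
R2 ← R2 + (1/3)·R1: [0, 5, -3, 6, 3]
R3 ← R3 + (1/3)·R1: [0, -3, 5, 6, -5]
R3 ← R3 + (3/5)·R2: [0, 0, 16/5, 48/5, -16/5]
Echelon form has 3 nonzero rows, so rank(A) = 3.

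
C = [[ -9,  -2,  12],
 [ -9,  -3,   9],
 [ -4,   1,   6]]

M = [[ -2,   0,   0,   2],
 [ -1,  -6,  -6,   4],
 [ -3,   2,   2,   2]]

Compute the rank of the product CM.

First compute CM:
[[-16,  36,  36,  -2],
 [ -6,  36,  36, -12],
 [-11,   6,   6,   8]]
Now row reduce the product.
R2 ← R2 − (3/8)·R1: [0, 45/2, 45/2, -45/4]
R3 ← R3 − (11/16)·R1: [0, -75/4, -75/4, 75/8]
R3 ← R3 + (5/6)·R2: [0, 0, 0, 0]
2 nonzero rows, so rank(CM) = 2.

2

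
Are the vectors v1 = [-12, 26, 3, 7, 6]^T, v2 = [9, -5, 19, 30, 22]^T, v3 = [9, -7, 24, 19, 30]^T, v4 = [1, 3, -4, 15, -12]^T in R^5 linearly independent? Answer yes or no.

yes

Form the matrix with these vectors as rows and row reduce.
R2 ← R2 + (3/4)·R1: [0, 29/2, 85/4, 141/4, 53/2]
R3 ← R3 + (3/4)·R1: [0, 25/2, 105/4, 97/4, 69/2]
R4 ← R4 + (1/12)·R1: [0, 31/6, -15/4, 187/12, -23/2]
R3 ← R3 − (25/29)·R2: [0, 0, 230/29, -178/29, 338/29]
R4 ← R4 − (31/87)·R2: [0, 0, -985/87, 263/87, -1822/87]
R4 ← R4 + (197/138)·R3: [0, 0, 0, -132/23, -99/23]
4 nonzero rows, so the 4 vectors span a space of dimension 4.
Since 4 = 4, the vectors are linearly independent.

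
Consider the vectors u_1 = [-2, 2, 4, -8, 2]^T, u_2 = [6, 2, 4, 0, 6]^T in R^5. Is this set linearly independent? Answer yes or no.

Form the matrix with these vectors as rows and row reduce.
R2 ← R2 + (3)·R1: [0, 8, 16, -24, 12]
2 nonzero rows, so the 2 vectors span a space of dimension 2.
Since 2 = 2, the vectors are linearly independent.

yes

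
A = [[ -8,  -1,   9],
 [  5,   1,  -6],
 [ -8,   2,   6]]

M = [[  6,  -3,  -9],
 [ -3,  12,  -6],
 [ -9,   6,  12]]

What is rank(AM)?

First compute AM:
[[-126,  66, 186],
 [ 81, -39, -123],
 [-108,  84, 132]]
Now row reduce the product.
R2 ← R2 + (9/14)·R1: [0, 24/7, -24/7]
R3 ← R3 − (6/7)·R1: [0, 192/7, -192/7]
R3 ← R3 − (8)·R2: [0, 0, 0]
2 nonzero rows, so rank(AM) = 2.

2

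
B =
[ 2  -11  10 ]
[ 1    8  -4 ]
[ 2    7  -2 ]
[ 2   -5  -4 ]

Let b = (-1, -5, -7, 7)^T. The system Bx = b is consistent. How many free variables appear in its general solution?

0

Row reduce the augmented matrix [B | b].
R2 ← R2 − (1/2)·R1: [0, 27/2, -9, -9/2]
R3 ← R3 − R1: [0, 18, -12, -6]
R4 ← R4 − R1: [0, 6, -14, 8]
R3 ← R3 − (4/3)·R2: [0, 0, 0, 0]
R4 ← R4 − (4/9)·R2: [0, 0, -10, 10]
Swap R3 ↔ R4
The echelon form has 3 nonzero rows, and every pivot lies in the first 3 columns, so rank(B) = rank([B|b]) = 3.
The system is consistent.
Free variables = (unknowns) − (rank) = 3 − 3 = 0.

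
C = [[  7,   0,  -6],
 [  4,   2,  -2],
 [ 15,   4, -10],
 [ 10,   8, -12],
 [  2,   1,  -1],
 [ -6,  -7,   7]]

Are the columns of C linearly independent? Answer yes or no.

yes

Row reduce C to echelon form.
R2 ← R2 − (4/7)·R1: [0, 2, 10/7]
R3 ← R3 − (15/7)·R1: [0, 4, 20/7]
R4 ← R4 − (10/7)·R1: [0, 8, -24/7]
R5 ← R5 − (2/7)·R1: [0, 1, 5/7]
R6 ← R6 + (6/7)·R1: [0, -7, 13/7]
R3 ← R3 − (2)·R2: [0, 0, 0]
R4 ← R4 − (4)·R2: [0, 0, -64/7]
R5 ← R5 − (1/2)·R2: [0, 0, 0]
R6 ← R6 + (7/2)·R2: [0, 0, 48/7]
Swap R3 ↔ R4
R6 ← R6 + (3/4)·R3: [0, 0, 0]
3 pivots among 3 columns.
Every column is a pivot column, so the columns are linearly independent.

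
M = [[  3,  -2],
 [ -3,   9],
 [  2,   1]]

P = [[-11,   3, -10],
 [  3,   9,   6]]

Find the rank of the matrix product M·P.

2

First compute MP:
[[-39,  -9, -42],
 [ 60,  72,  84],
 [-19,  15, -14]]
Now row reduce the product.
R2 ← R2 + (20/13)·R1: [0, 756/13, 252/13]
R3 ← R3 − (19/39)·R1: [0, 252/13, 84/13]
R3 ← R3 − (1/3)·R2: [0, 0, 0]
2 nonzero rows, so rank(MP) = 2.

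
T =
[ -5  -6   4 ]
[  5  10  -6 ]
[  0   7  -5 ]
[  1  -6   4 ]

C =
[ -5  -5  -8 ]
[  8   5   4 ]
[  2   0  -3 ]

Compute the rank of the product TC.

3

First compute TC:
[[-15,  -5,   4],
 [ 43,  25,  18],
 [ 46,  35,  43],
 [-45, -35, -44]]
Now row reduce the product.
R2 ← R2 + (43/15)·R1: [0, 32/3, 442/15]
R3 ← R3 + (46/15)·R1: [0, 59/3, 829/15]
R4 ← R4 − (3)·R1: [0, -20, -56]
R3 ← R3 − (59/32)·R2: [0, 0, 15/16]
R4 ← R4 + (15/8)·R2: [0, 0, -3/4]
R4 ← R4 + (4/5)·R3: [0, 0, 0]
3 nonzero rows, so rank(TC) = 3.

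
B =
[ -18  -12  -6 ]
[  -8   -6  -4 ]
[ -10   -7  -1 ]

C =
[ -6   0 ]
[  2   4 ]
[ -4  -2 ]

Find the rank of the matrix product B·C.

2

First compute BC:
[[108, -36],
 [ 52, -16],
 [ 50, -26]]
Now row reduce the product.
R2 ← R2 − (13/27)·R1: [0, 4/3]
R3 ← R3 − (25/54)·R1: [0, -28/3]
R3 ← R3 + (7)·R2: [0, 0]
2 nonzero rows, so rank(BC) = 2.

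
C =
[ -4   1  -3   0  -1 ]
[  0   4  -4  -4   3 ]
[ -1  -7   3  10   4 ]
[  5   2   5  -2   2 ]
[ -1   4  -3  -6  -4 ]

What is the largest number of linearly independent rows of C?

4

Row reduce to echelon form.
R3 ← R3 − (1/4)·R1: [0, -29/4, 15/4, 10, 17/4]
R4 ← R4 + (5/4)·R1: [0, 13/4, 5/4, -2, 3/4]
R5 ← R5 − (1/4)·R1: [0, 15/4, -9/4, -6, -15/4]
R3 ← R3 + (29/16)·R2: [0, 0, -7/2, 11/4, 155/16]
R4 ← R4 − (13/16)·R2: [0, 0, 9/2, 5/4, -27/16]
R5 ← R5 − (15/16)·R2: [0, 0, 3/2, -9/4, -105/16]
R4 ← R4 + (9/7)·R3: [0, 0, 0, 67/14, 603/56]
R5 ← R5 + (3/7)·R3: [0, 0, 0, -15/14, -135/56]
R5 ← R5 + (15/67)·R4: [0, 0, 0, 0, 0]
Echelon form has 4 nonzero rows, so rank(C) = 4.
The rank gives the maximum number of linearly independent rows: 4.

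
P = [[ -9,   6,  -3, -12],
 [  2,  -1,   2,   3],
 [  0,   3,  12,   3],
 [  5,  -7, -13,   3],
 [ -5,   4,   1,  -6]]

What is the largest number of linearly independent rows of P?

2

Row reduce to echelon form.
R2 ← R2 + (2/9)·R1: [0, 1/3, 4/3, 1/3]
R4 ← R4 + (5/9)·R1: [0, -11/3, -44/3, -11/3]
R5 ← R5 − (5/9)·R1: [0, 2/3, 8/3, 2/3]
R3 ← R3 − (9)·R2: [0, 0, 0, 0]
R4 ← R4 + (11)·R2: [0, 0, 0, 0]
R5 ← R5 − (2)·R2: [0, 0, 0, 0]
Echelon form has 2 nonzero rows, so rank(P) = 2.
The rank gives the maximum number of linearly independent rows: 2.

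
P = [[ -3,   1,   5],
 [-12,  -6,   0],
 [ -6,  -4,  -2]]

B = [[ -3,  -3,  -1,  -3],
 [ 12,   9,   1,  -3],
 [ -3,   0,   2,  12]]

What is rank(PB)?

2

First compute PB:
[[  6,  18,  14,  66],
 [-36, -18,   6,  54],
 [-24, -18,  -2,   6]]
Now row reduce the product.
R2 ← R2 + (6)·R1: [0, 90, 90, 450]
R3 ← R3 + (4)·R1: [0, 54, 54, 270]
R3 ← R3 − (3/5)·R2: [0, 0, 0, 0]
2 nonzero rows, so rank(PB) = 2.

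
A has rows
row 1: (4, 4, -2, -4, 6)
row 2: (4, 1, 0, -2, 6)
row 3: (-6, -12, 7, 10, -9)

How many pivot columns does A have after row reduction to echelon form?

Row reduce to echelon form.
R2 ← R2 − R1: [0, -3, 2, 2, 0]
R3 ← R3 + (3/2)·R1: [0, -6, 4, 4, 0]
R3 ← R3 − (2)·R2: [0, 0, 0, 0, 0]
Echelon form has 2 nonzero rows, so rank(A) = 2.
Each nonzero row contributes one pivot column: 2 pivot columns.

2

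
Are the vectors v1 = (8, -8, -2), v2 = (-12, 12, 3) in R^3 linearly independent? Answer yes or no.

no

Form the matrix with these vectors as rows and row reduce.
R2 ← R2 + (3/2)·R1: [0, 0, 0]
1 nonzero row, so the 2 vectors span a space of dimension 1.
Since 1 < 2, the vectors are linearly dependent.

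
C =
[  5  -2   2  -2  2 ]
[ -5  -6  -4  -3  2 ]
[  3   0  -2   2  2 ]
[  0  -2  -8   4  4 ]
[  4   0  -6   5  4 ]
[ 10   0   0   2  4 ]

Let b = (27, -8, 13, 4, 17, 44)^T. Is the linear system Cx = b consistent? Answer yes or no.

Row reduce the augmented matrix [C | b].
R2 ← R2 + R1: [0, -8, -2, -5, 4, 19]
R3 ← R3 − (3/5)·R1: [0, 6/5, -16/5, 16/5, 4/5, -16/5]
R5 ← R5 − (4/5)·R1: [0, 8/5, -38/5, 33/5, 12/5, -23/5]
R6 ← R6 − (2)·R1: [0, 4, -4, 6, 0, -10]
R3 ← R3 + (3/20)·R2: [0, 0, -7/2, 49/20, 7/5, -7/20]
R4 ← R4 − (1/4)·R2: [0, 0, -15/2, 21/4, 3, -3/4]
R5 ← R5 + (1/5)·R2: [0, 0, -8, 28/5, 16/5, -4/5]
R6 ← R6 + (1/2)·R2: [0, 0, -5, 7/2, 2, -1/2]
R4 ← R4 − (15/7)·R3: [0, 0, 0, 0, 0, 0]
R5 ← R5 − (16/7)·R3: [0, 0, 0, 0, 0, 0]
R6 ← R6 − (10/7)·R3: [0, 0, 0, 0, 0, 0]
The echelon form has 3 nonzero rows, and every pivot lies in the first 5 columns, so rank(C) = rank([C|b]) = 3.
The system is consistent.

yes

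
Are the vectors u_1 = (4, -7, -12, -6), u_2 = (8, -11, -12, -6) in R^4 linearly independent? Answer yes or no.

yes

Form the matrix with these vectors as rows and row reduce.
R2 ← R2 − (2)·R1: [0, 3, 12, 6]
2 nonzero rows, so the 2 vectors span a space of dimension 2.
Since 2 = 2, the vectors are linearly independent.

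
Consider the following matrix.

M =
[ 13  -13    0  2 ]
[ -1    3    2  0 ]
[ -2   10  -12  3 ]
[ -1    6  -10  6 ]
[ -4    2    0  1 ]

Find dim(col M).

4

Row reduce to echelon form.
R2 ← R2 + (1/13)·R1: [0, 2, 2, 2/13]
R3 ← R3 + (2/13)·R1: [0, 8, -12, 43/13]
R4 ← R4 + (1/13)·R1: [0, 5, -10, 80/13]
R5 ← R5 + (4/13)·R1: [0, -2, 0, 21/13]
R3 ← R3 − (4)·R2: [0, 0, -20, 35/13]
R4 ← R4 − (5/2)·R2: [0, 0, -15, 75/13]
R5 ← R5 + R2: [0, 0, 2, 23/13]
R4 ← R4 − (3/4)·R3: [0, 0, 0, 15/4]
R5 ← R5 + (1/10)·R3: [0, 0, 0, 53/26]
R5 ← R5 − (106/195)·R4: [0, 0, 0, 0]
Echelon form has 4 nonzero rows, so rank(M) = 4.
The column space has dimension equal to the rank: 4.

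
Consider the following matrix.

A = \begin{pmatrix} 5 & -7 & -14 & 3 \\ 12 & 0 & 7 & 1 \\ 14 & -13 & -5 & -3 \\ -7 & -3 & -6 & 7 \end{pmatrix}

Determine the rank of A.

4

Row reduce to echelon form.
R2 ← R2 − (12/5)·R1: [0, 84/5, 203/5, -31/5]
R3 ← R3 − (14/5)·R1: [0, 33/5, 171/5, -57/5]
R4 ← R4 + (7/5)·R1: [0, -64/5, -128/5, 56/5]
R3 ← R3 − (11/28)·R2: [0, 0, 73/4, -251/28]
R4 ← R4 + (16/21)·R2: [0, 0, 16/3, 136/21]
R4 ← R4 − (64/219)·R3: [0, 0, 0, 664/73]
Echelon form has 4 nonzero rows, so rank(A) = 4.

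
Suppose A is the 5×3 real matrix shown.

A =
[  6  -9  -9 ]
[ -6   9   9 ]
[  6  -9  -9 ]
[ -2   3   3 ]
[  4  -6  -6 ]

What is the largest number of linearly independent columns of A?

Row reduce to echelon form.
R2 ← R2 + R1: [0, 0, 0]
R3 ← R3 − R1: [0, 0, 0]
R4 ← R4 + (1/3)·R1: [0, 0, 0]
R5 ← R5 − (2/3)·R1: [0, 0, 0]
Echelon form has 1 nonzero row, so rank(A) = 1.
The rank gives the maximum number of linearly independent columns: 1.

1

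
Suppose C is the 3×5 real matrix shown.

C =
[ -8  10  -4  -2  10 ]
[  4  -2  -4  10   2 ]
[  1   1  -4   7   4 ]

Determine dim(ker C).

3

Row reduce to echelon form.
R2 ← R2 + (1/2)·R1: [0, 3, -6, 9, 7]
R3 ← R3 + (1/8)·R1: [0, 9/4, -9/2, 27/4, 21/4]
R3 ← R3 − (3/4)·R2: [0, 0, 0, 0, 0]
2 nonzero rows, so rank(C) = 2.
C has 5 columns; by rank–nullity, nullity = 5 − 2 = 3.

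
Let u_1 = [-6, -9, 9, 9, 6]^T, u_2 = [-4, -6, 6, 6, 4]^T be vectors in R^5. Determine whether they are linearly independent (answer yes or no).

no

Form the matrix with these vectors as rows and row reduce.
R2 ← R2 − (2/3)·R1: [0, 0, 0, 0, 0]
1 nonzero row, so the 2 vectors span a space of dimension 1.
Since 1 < 2, the vectors are linearly dependent.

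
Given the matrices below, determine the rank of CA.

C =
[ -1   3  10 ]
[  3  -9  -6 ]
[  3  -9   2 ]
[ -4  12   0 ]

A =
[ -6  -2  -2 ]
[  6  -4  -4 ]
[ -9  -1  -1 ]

2

First compute CA:
[[-66, -20, -20],
 [-18,  36,  36],
 [-90,  28,  28],
 [ 96, -40, -40]]
Now row reduce the product.
R2 ← R2 − (3/11)·R1: [0, 456/11, 456/11]
R3 ← R3 − (15/11)·R1: [0, 608/11, 608/11]
R4 ← R4 + (16/11)·R1: [0, -760/11, -760/11]
R3 ← R3 − (4/3)·R2: [0, 0, 0]
R4 ← R4 + (5/3)·R2: [0, 0, 0]
2 nonzero rows, so rank(CA) = 2.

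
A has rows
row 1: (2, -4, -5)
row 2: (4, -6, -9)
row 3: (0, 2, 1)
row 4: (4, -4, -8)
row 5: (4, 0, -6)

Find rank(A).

Row reduce to echelon form.
R2 ← R2 − (2)·R1: [0, 2, 1]
R4 ← R4 − (2)·R1: [0, 4, 2]
R5 ← R5 − (2)·R1: [0, 8, 4]
R3 ← R3 − R2: [0, 0, 0]
R4 ← R4 − (2)·R2: [0, 0, 0]
R5 ← R5 − (4)·R2: [0, 0, 0]
Echelon form has 2 nonzero rows, so rank(A) = 2.

2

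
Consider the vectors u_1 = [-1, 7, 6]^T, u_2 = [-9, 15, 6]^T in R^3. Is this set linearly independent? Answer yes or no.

Form the matrix with these vectors as rows and row reduce.
R2 ← R2 − (9)·R1: [0, -48, -48]
2 nonzero rows, so the 2 vectors span a space of dimension 2.
Since 2 = 2, the vectors are linearly independent.

yes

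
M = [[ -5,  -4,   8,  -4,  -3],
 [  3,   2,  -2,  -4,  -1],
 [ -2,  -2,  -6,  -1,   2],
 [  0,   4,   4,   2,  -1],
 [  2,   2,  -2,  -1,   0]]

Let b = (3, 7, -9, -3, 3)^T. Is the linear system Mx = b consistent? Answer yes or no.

no

Row reduce the augmented matrix [M | b].
R2 ← R2 + (3/5)·R1: [0, -2/5, 14/5, -32/5, -14/5, 44/5]
R3 ← R3 − (2/5)·R1: [0, -2/5, -46/5, 3/5, 16/5, -51/5]
R5 ← R5 + (2/5)·R1: [0, 2/5, 6/5, -13/5, -6/5, 21/5]
R3 ← R3 − R2: [0, 0, -12, 7, 6, -19]
R4 ← R4 + (10)·R2: [0, 0, 32, -62, -29, 85]
R5 ← R5 + R2: [0, 0, 4, -9, -4, 13]
R4 ← R4 + (8/3)·R3: [0, 0, 0, -130/3, -13, 103/3]
R5 ← R5 + (1/3)·R3: [0, 0, 0, -20/3, -2, 20/3]
R5 ← R5 − (2/13)·R4: [0, 0, 0, 0, 0, 18/13]
The echelon form has 5 nonzero rows; the last pivot sits in the augmented column, so rank(M) = 4 but rank([M|b]) = 5.
Since the ranks differ, the system is inconsistent.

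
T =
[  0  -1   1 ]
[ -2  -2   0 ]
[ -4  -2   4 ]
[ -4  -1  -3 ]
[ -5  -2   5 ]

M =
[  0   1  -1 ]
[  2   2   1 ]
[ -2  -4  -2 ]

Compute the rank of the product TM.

3

First compute TM:
[[ -4,  -6,  -3],
 [ -4,  -6,   0],
 [-12, -24,  -6],
 [  4,   6,   9],
 [-14, -29,  -7]]
Now row reduce the product.
R2 ← R2 − R1: [0, 0, 3]
R3 ← R3 − (3)·R1: [0, -6, 3]
R4 ← R4 + R1: [0, 0, 6]
R5 ← R5 − (7/2)·R1: [0, -8, 7/2]
Swap R2 ↔ R3
R5 ← R5 − (4/3)·R2: [0, 0, -1/2]
R4 ← R4 − (2)·R3: [0, 0, 0]
R5 ← R5 + (1/6)·R3: [0, 0, 0]
3 nonzero rows, so rank(TM) = 3.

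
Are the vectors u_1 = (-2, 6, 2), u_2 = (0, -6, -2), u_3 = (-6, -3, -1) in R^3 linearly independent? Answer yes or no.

no

Form the matrix with these vectors as rows and row reduce.
R3 ← R3 − (3)·R1: [0, -21, -7]
R3 ← R3 − (7/2)·R2: [0, 0, 0]
2 nonzero rows, so the 3 vectors span a space of dimension 2.
Since 2 < 3, the vectors are linearly dependent.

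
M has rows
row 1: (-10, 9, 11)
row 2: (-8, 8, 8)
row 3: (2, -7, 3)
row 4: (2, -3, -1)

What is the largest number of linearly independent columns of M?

2

Row reduce to echelon form.
R2 ← R2 − (4/5)·R1: [0, 4/5, -4/5]
R3 ← R3 + (1/5)·R1: [0, -26/5, 26/5]
R4 ← R4 + (1/5)·R1: [0, -6/5, 6/5]
R3 ← R3 + (13/2)·R2: [0, 0, 0]
R4 ← R4 + (3/2)·R2: [0, 0, 0]
Echelon form has 2 nonzero rows, so rank(M) = 2.
The rank gives the maximum number of linearly independent columns: 2.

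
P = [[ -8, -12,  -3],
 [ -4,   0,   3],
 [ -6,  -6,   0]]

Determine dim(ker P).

Row reduce to echelon form.
R2 ← R2 − (1/2)·R1: [0, 6, 9/2]
R3 ← R3 − (3/4)·R1: [0, 3, 9/4]
R3 ← R3 − (1/2)·R2: [0, 0, 0]
2 nonzero rows, so rank(P) = 2.
P has 3 columns; by rank–nullity, nullity = 3 − 2 = 1.

1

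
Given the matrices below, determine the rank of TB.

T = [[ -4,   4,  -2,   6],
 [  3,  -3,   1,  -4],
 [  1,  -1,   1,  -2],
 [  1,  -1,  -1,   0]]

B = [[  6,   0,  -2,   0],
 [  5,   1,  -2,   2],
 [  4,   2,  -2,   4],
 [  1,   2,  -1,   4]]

First compute TB:
[[ -6,  12,  -2,  24],
 [  3,  -9,   2, -18],
 [  3,  -3,   0,  -6],
 [ -3,  -3,   2,  -6]]
Now row reduce the product.
R2 ← R2 + (1/2)·R1: [0, -3, 1, -6]
R3 ← R3 + (1/2)·R1: [0, 3, -1, 6]
R4 ← R4 − (1/2)·R1: [0, -9, 3, -18]
R3 ← R3 + R2: [0, 0, 0, 0]
R4 ← R4 − (3)·R2: [0, 0, 0, 0]
2 nonzero rows, so rank(TB) = 2.

2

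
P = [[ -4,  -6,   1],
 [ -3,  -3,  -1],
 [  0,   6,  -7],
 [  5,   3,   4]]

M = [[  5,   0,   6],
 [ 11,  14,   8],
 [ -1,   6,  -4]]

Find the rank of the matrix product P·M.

2

First compute PM:
[[-87, -78, -76],
 [-47, -48, -38],
 [ 73,  42,  76],
 [ 54,  66,  38]]
Now row reduce the product.
R2 ← R2 − (47/87)·R1: [0, -170/29, 266/87]
R3 ← R3 + (73/87)·R1: [0, -680/29, 1064/87]
R4 ← R4 + (18/29)·R1: [0, 510/29, -266/29]
R3 ← R3 − (4)·R2: [0, 0, 0]
R4 ← R4 + (3)·R2: [0, 0, 0]
2 nonzero rows, so rank(PM) = 2.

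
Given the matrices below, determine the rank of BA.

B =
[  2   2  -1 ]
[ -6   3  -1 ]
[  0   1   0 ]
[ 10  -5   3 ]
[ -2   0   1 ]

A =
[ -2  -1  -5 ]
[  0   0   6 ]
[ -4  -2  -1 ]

2

First compute BA:
[[  0,   0,   3],
 [ 16,   8,  49],
 [  0,   0,   6],
 [-32, -16, -83],
 [  0,   0,   9]]
Now row reduce the product.
Swap R1 ↔ R2
R4 ← R4 + (2)·R1: [0, 0, 15]
R3 ← R3 − (2)·R2: [0, 0, 0]
R4 ← R4 − (5)·R2: [0, 0, 0]
R5 ← R5 − (3)·R2: [0, 0, 0]
2 nonzero rows, so rank(BA) = 2.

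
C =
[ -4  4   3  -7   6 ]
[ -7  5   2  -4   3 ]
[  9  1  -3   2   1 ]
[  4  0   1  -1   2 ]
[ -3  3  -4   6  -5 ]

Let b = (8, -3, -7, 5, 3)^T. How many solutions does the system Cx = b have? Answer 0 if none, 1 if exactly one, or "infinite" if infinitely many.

0

Row reduce the augmented matrix [C | b].
R2 ← R2 − (7/4)·R1: [0, -2, -13/4, 33/4, -15/2, -17]
R3 ← R3 + (9/4)·R1: [0, 10, 15/4, -55/4, 29/2, 11]
R4 ← R4 + R1: [0, 4, 4, -8, 8, 13]
R5 ← R5 − (3/4)·R1: [0, 0, -25/4, 45/4, -19/2, -3]
R3 ← R3 + (5)·R2: [0, 0, -25/2, 55/2, -23, -74]
R4 ← R4 + (2)·R2: [0, 0, -5/2, 17/2, -7, -21]
R4 ← R4 − (1/5)·R3: [0, 0, 0, 3, -12/5, -31/5]
R5 ← R5 − (1/2)·R3: [0, 0, 0, -5/2, 2, 34]
R5 ← R5 + (5/6)·R4: [0, 0, 0, 0, 0, 173/6]
The echelon form has 5 nonzero rows; the last pivot sits in the augmented column, so rank(C) = 4 but rank([C|b]) = 5.
Since the ranks differ, the system is inconsistent.
It has no solutions.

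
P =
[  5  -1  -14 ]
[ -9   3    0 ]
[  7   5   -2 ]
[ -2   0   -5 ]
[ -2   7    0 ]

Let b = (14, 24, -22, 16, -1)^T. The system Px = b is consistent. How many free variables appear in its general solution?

Row reduce the augmented matrix [P | b].
R2 ← R2 + (9/5)·R1: [0, 6/5, -126/5, 246/5]
R3 ← R3 − (7/5)·R1: [0, 32/5, 88/5, -208/5]
R4 ← R4 + (2/5)·R1: [0, -2/5, -53/5, 108/5]
R5 ← R5 + (2/5)·R1: [0, 33/5, -28/5, 23/5]
R3 ← R3 − (16/3)·R2: [0, 0, 152, -304]
R4 ← R4 + (1/3)·R2: [0, 0, -19, 38]
R5 ← R5 − (11/2)·R2: [0, 0, 133, -266]
R4 ← R4 + (1/8)·R3: [0, 0, 0, 0]
R5 ← R5 − (7/8)·R3: [0, 0, 0, 0]
The echelon form has 3 nonzero rows, and every pivot lies in the first 3 columns, so rank(P) = rank([P|b]) = 3.
The system is consistent.
Free variables = (unknowns) − (rank) = 3 − 3 = 0.

0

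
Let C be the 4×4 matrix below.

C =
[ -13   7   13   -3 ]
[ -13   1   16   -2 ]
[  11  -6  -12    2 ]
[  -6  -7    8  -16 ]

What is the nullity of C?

0

Row reduce to echelon form.
R2 ← R2 − R1: [0, -6, 3, 1]
R3 ← R3 + (11/13)·R1: [0, -1/13, -1, -7/13]
R4 ← R4 − (6/13)·R1: [0, -133/13, 2, -190/13]
R3 ← R3 − (1/78)·R2: [0, 0, -27/26, -43/78]
R4 ← R4 − (133/78)·R2: [0, 0, -81/26, -1273/78]
R4 ← R4 − (3)·R3: [0, 0, 0, -44/3]
4 nonzero rows, so rank(C) = 4.
C has 4 columns; by rank–nullity, nullity = 4 − 4 = 0.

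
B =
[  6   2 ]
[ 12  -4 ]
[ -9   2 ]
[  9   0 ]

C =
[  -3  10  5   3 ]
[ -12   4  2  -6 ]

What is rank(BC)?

2

First compute BC:
[[-42,  68,  34,   6],
 [ 12, 104,  52,  60],
 [  3, -82, -41, -39],
 [-27,  90,  45,  27]]
Now row reduce the product.
R2 ← R2 + (2/7)·R1: [0, 864/7, 432/7, 432/7]
R3 ← R3 + (1/14)·R1: [0, -540/7, -270/7, -270/7]
R4 ← R4 − (9/14)·R1: [0, 324/7, 162/7, 162/7]
R3 ← R3 + (5/8)·R2: [0, 0, 0, 0]
R4 ← R4 − (3/8)·R2: [0, 0, 0, 0]
2 nonzero rows, so rank(BC) = 2.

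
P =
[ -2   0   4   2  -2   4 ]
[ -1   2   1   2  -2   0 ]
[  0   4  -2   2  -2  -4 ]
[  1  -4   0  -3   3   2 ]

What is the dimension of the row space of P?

2

Row reduce to echelon form.
R2 ← R2 − (1/2)·R1: [0, 2, -1, 1, -1, -2]
R4 ← R4 + (1/2)·R1: [0, -4, 2, -2, 2, 4]
R3 ← R3 − (2)·R2: [0, 0, 0, 0, 0, 0]
R4 ← R4 + (2)·R2: [0, 0, 0, 0, 0, 0]
Echelon form has 2 nonzero rows, so rank(P) = 2.
The row space has dimension equal to the rank: 2.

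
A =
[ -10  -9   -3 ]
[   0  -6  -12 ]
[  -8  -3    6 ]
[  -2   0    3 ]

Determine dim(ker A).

1

Row reduce to echelon form.
R3 ← R3 − (4/5)·R1: [0, 21/5, 42/5]
R4 ← R4 − (1/5)·R1: [0, 9/5, 18/5]
R3 ← R3 + (7/10)·R2: [0, 0, 0]
R4 ← R4 + (3/10)·R2: [0, 0, 0]
2 nonzero rows, so rank(A) = 2.
A has 3 columns; by rank–nullity, nullity = 3 − 2 = 1.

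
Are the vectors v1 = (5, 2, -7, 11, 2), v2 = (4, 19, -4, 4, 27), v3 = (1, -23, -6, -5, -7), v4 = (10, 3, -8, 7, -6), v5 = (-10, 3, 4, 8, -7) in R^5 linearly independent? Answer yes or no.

yes

Form the matrix with these vectors as rows and row reduce.
R2 ← R2 − (4/5)·R1: [0, 87/5, 8/5, -24/5, 127/5]
R3 ← R3 − (1/5)·R1: [0, -117/5, -23/5, -36/5, -37/5]
R4 ← R4 − (2)·R1: [0, -1, 6, -15, -10]
R5 ← R5 + (2)·R1: [0, 7, -10, 30, -3]
R3 ← R3 + (39/29)·R2: [0, 0, -71/29, -396/29, 776/29]
R4 ← R4 + (5/87)·R2: [0, 0, 530/87, -443/29, -743/87]
R5 ← R5 − (35/87)·R2: [0, 0, -926/87, 926/29, -1150/87]
R4 ← R4 + (530/213)·R3: [0, 0, 0, -3497/71, 4121/71]
R5 ← R5 − (926/213)·R3: [0, 0, 0, 6482/71, -9198/71]
R5 ← R5 + (6482/3497)·R4: [0, 0, 0, 0, -5908/269]
5 nonzero rows, so the 5 vectors span a space of dimension 5.
Since 5 = 5, the vectors are linearly independent.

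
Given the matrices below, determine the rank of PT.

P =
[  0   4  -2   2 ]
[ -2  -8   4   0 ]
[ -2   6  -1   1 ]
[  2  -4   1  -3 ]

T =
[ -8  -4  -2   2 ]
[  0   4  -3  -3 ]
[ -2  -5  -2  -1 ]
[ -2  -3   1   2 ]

First compute PT:
[[  0,  20,  -6,  -6],
 [  8, -44,  20,  16],
 [ 16,  34, -11, -19],
 [-12, -20,   3,   9]]
Now row reduce the product.
Swap R1 ↔ R2
R3 ← R3 − (2)·R1: [0, 122, -51, -51]
R4 ← R4 + (3/2)·R1: [0, -86, 33, 33]
R3 ← R3 − (61/10)·R2: [0, 0, -72/5, -72/5]
R4 ← R4 + (43/10)·R2: [0, 0, 36/5, 36/5]
R4 ← R4 + (1/2)·R3: [0, 0, 0, 0]
3 nonzero rows, so rank(PT) = 3.

3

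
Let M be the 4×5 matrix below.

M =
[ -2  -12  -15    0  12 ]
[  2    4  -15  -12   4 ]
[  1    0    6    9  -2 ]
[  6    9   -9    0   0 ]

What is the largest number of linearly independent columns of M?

Row reduce to echelon form.
R2 ← R2 + R1: [0, -8, -30, -12, 16]
R3 ← R3 + (1/2)·R1: [0, -6, -3/2, 9, 4]
R4 ← R4 + (3)·R1: [0, -27, -54, 0, 36]
R3 ← R3 − (3/4)·R2: [0, 0, 21, 18, -8]
R4 ← R4 − (27/8)·R2: [0, 0, 189/4, 81/2, -18]
R4 ← R4 − (9/4)·R3: [0, 0, 0, 0, 0]
Echelon form has 3 nonzero rows, so rank(M) = 3.
The rank gives the maximum number of linearly independent columns: 3.

3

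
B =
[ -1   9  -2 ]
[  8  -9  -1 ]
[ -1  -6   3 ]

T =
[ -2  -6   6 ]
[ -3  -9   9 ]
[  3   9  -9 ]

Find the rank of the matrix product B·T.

First compute BT:
[[-31, -93,  93],
 [  8,  24, -24],
 [ 29,  87, -87]]
Now row reduce the product.
R2 ← R2 + (8/31)·R1: [0, 0, 0]
R3 ← R3 + (29/31)·R1: [0, 0, 0]
1 nonzero row, so rank(BT) = 1.

1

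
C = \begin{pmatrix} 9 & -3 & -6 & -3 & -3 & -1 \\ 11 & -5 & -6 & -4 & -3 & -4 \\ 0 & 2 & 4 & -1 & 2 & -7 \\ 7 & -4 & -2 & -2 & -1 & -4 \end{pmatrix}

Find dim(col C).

4

Row reduce to echelon form.
R2 ← R2 − (11/9)·R1: [0, -4/3, 4/3, -1/3, 2/3, -25/9]
R4 ← R4 − (7/9)·R1: [0, -5/3, 8/3, 1/3, 4/3, -29/9]
R3 ← R3 + (3/2)·R2: [0, 0, 6, -3/2, 3, -67/6]
R4 ← R4 − (5/4)·R2: [0, 0, 1, 3/4, 1/2, 1/4]
R4 ← R4 − (1/6)·R3: [0, 0, 0, 1, 0, 19/9]
Echelon form has 4 nonzero rows, so rank(C) = 4.
The column space has dimension equal to the rank: 4.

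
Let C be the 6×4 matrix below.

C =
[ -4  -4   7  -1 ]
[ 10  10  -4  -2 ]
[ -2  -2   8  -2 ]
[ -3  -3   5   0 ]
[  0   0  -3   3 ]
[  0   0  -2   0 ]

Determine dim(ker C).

Row reduce to echelon form.
R2 ← R2 + (5/2)·R1: [0, 0, 27/2, -9/2]
R3 ← R3 − (1/2)·R1: [0, 0, 9/2, -3/2]
R4 ← R4 − (3/4)·R1: [0, 0, -1/4, 3/4]
R3 ← R3 − (1/3)·R2: [0, 0, 0, 0]
R4 ← R4 + (1/54)·R2: [0, 0, 0, 2/3]
R5 ← R5 + (2/9)·R2: [0, 0, 0, 2]
R6 ← R6 + (4/27)·R2: [0, 0, 0, -2/3]
Swap R3 ↔ R4
R5 ← R5 − (3)·R3: [0, 0, 0, 0]
R6 ← R6 + R3: [0, 0, 0, 0]
3 nonzero rows, so rank(C) = 3.
C has 4 columns; by rank–nullity, nullity = 4 − 3 = 1.

1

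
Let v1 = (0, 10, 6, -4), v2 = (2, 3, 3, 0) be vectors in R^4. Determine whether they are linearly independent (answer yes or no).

Form the matrix with these vectors as rows and row reduce.
Swap R1 ↔ R2
2 nonzero rows, so the 2 vectors span a space of dimension 2.
Since 2 = 2, the vectors are linearly independent.

yes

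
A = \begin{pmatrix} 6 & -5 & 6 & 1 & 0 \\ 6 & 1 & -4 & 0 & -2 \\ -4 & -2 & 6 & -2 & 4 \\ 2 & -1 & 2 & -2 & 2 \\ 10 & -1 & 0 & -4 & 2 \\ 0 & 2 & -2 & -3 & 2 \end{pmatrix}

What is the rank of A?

Row reduce to echelon form.
R2 ← R2 − R1: [0, 6, -10, -1, -2]
R3 ← R3 + (2/3)·R1: [0, -16/3, 10, -4/3, 4]
R4 ← R4 − (1/3)·R1: [0, 2/3, 0, -7/3, 2]
R5 ← R5 − (5/3)·R1: [0, 22/3, -10, -17/3, 2]
R3 ← R3 + (8/9)·R2: [0, 0, 10/9, -20/9, 20/9]
R4 ← R4 − (1/9)·R2: [0, 0, 10/9, -20/9, 20/9]
R5 ← R5 − (11/9)·R2: [0, 0, 20/9, -40/9, 40/9]
R6 ← R6 − (1/3)·R2: [0, 0, 4/3, -8/3, 8/3]
R4 ← R4 − R3: [0, 0, 0, 0, 0]
R5 ← R5 − (2)·R3: [0, 0, 0, 0, 0]
R6 ← R6 − (6/5)·R3: [0, 0, 0, 0, 0]
Echelon form has 3 nonzero rows, so rank(A) = 3.

3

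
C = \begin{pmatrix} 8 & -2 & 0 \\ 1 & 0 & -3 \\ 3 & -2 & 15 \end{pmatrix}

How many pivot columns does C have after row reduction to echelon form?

Row reduce to echelon form.
R2 ← R2 − (1/8)·R1: [0, 1/4, -3]
R3 ← R3 − (3/8)·R1: [0, -5/4, 15]
R3 ← R3 + (5)·R2: [0, 0, 0]
Echelon form has 2 nonzero rows, so rank(C) = 2.
Each nonzero row contributes one pivot column: 2 pivot columns.

2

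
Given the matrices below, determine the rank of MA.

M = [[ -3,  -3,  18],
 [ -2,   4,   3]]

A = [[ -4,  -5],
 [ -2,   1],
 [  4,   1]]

2

First compute MA:
[[ 90,  30],
 [ 12,  17]]
Now row reduce the product.
R2 ← R2 − (2/15)·R1: [0, 13]
2 nonzero rows, so rank(MA) = 2.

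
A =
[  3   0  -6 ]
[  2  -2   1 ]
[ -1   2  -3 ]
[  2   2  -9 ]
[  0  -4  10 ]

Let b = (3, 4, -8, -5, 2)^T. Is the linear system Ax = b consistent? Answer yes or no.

Row reduce the augmented matrix [A | b].
R2 ← R2 − (2/3)·R1: [0, -2, 5, 2]
R3 ← R3 + (1/3)·R1: [0, 2, -5, -7]
R4 ← R4 − (2/3)·R1: [0, 2, -5, -7]
R3 ← R3 + R2: [0, 0, 0, -5]
R4 ← R4 + R2: [0, 0, 0, -5]
R5 ← R5 − (2)·R2: [0, 0, 0, -2]
R4 ← R4 − R3: [0, 0, 0, 0]
R5 ← R5 − (2/5)·R3: [0, 0, 0, 0]
The echelon form has 3 nonzero rows; the last pivot sits in the augmented column, so rank(A) = 2 but rank([A|b]) = 3.
Since the ranks differ, the system is inconsistent.

no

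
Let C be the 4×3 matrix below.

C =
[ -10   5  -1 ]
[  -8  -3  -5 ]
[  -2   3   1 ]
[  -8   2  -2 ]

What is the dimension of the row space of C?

2

Row reduce to echelon form.
R2 ← R2 − (4/5)·R1: [0, -7, -21/5]
R3 ← R3 − (1/5)·R1: [0, 2, 6/5]
R4 ← R4 − (4/5)·R1: [0, -2, -6/5]
R3 ← R3 + (2/7)·R2: [0, 0, 0]
R4 ← R4 − (2/7)·R2: [0, 0, 0]
Echelon form has 2 nonzero rows, so rank(C) = 2.
The row space has dimension equal to the rank: 2.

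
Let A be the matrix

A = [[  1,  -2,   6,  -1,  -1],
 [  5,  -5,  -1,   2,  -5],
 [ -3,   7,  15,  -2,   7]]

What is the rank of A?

3

Row reduce to echelon form.
R2 ← R2 − (5)·R1: [0, 5, -31, 7, 0]
R3 ← R3 + (3)·R1: [0, 1, 33, -5, 4]
R3 ← R3 − (1/5)·R2: [0, 0, 196/5, -32/5, 4]
Echelon form has 3 nonzero rows, so rank(A) = 3.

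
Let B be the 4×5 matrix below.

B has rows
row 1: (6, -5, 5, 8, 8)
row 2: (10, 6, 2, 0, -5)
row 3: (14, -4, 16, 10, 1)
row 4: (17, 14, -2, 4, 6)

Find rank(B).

Row reduce to echelon form.
R2 ← R2 − (5/3)·R1: [0, 43/3, -19/3, -40/3, -55/3]
R3 ← R3 − (7/3)·R1: [0, 23/3, 13/3, -26/3, -53/3]
R4 ← R4 − (17/6)·R1: [0, 169/6, -97/6, -56/3, -50/3]
R3 ← R3 − (23/43)·R2: [0, 0, 332/43, -66/43, -338/43]
R4 ← R4 − (169/86)·R2: [0, 0, -160/43, 324/43, 1665/86]
R4 ← R4 + (40/83)·R3: [0, 0, 0, 564/83, 2585/166]
Echelon form has 4 nonzero rows, so rank(B) = 4.

4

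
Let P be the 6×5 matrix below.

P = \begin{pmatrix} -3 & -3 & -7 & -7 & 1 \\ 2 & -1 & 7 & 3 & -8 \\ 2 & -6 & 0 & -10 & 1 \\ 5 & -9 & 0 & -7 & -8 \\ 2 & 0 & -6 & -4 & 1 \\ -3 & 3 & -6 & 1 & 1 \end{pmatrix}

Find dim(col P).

Row reduce to echelon form.
R2 ← R2 + (2/3)·R1: [0, -3, 7/3, -5/3, -22/3]
R3 ← R3 + (2/3)·R1: [0, -8, -14/3, -44/3, 5/3]
R4 ← R4 + (5/3)·R1: [0, -14, -35/3, -56/3, -19/3]
R5 ← R5 + (2/3)·R1: [0, -2, -32/3, -26/3, 5/3]
R6 ← R6 − R1: [0, 6, 1, 8, 0]
R3 ← R3 − (8/3)·R2: [0, 0, -98/9, -92/9, 191/9]
R4 ← R4 − (14/3)·R2: [0, 0, -203/9, -98/9, 251/9]
R5 ← R5 − (2/3)·R2: [0, 0, -110/9, -68/9, 59/9]
R6 ← R6 + (2)·R2: [0, 0, 17/3, 14/3, -44/3]
R4 ← R4 − (29/14)·R3: [0, 0, 0, 72/7, -225/14]
R5 ← R5 − (55/49)·R3: [0, 0, 0, 192/49, -846/49]
R6 ← R6 + (51/98)·R3: [0, 0, 0, -32/49, -355/98]
R5 ← R5 − (8/21)·R4: [0, 0, 0, 0, -78/7]
R6 ← R6 + (4/63)·R4: [0, 0, 0, 0, -65/14]
R6 ← R6 − (5/12)·R5: [0, 0, 0, 0, 0]
Echelon form has 5 nonzero rows, so rank(P) = 5.
The column space has dimension equal to the rank: 5.

5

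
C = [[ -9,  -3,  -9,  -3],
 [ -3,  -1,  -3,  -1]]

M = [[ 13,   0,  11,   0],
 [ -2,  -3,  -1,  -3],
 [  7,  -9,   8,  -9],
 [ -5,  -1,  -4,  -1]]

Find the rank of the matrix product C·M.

First compute CM:
[[-159,  93, -156,  93],
 [-53,  31, -52,  31]]
Now row reduce the product.
R2 ← R2 − (1/3)·R1: [0, 0, 0, 0]
1 nonzero row, so rank(CM) = 1.

1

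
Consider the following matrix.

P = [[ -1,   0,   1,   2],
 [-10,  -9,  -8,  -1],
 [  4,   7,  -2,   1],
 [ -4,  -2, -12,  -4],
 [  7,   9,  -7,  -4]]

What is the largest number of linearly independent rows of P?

Row reduce to echelon form.
R2 ← R2 − (10)·R1: [0, -9, -18, -21]
R3 ← R3 + (4)·R1: [0, 7, 2, 9]
R4 ← R4 − (4)·R1: [0, -2, -16, -12]
R5 ← R5 + (7)·R1: [0, 9, 0, 10]
R3 ← R3 + (7/9)·R2: [0, 0, -12, -22/3]
R4 ← R4 − (2/9)·R2: [0, 0, -12, -22/3]
R5 ← R5 + R2: [0, 0, -18, -11]
R4 ← R4 − R3: [0, 0, 0, 0]
R5 ← R5 − (3/2)·R3: [0, 0, 0, 0]
Echelon form has 3 nonzero rows, so rank(P) = 3.
The rank gives the maximum number of linearly independent rows: 3.

3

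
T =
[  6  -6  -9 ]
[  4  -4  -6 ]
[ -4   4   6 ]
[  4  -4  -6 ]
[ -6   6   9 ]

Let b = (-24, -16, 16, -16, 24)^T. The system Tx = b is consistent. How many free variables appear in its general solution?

Row reduce the augmented matrix [T | b].
R2 ← R2 − (2/3)·R1: [0, 0, 0, 0]
R3 ← R3 + (2/3)·R1: [0, 0, 0, 0]
R4 ← R4 − (2/3)·R1: [0, 0, 0, 0]
R5 ← R5 + R1: [0, 0, 0, 0]
The echelon form has 1 nonzero rows, and every pivot lies in the first 3 columns, so rank(T) = rank([T|b]) = 1.
The system is consistent.
Free variables = (unknowns) − (rank) = 3 − 1 = 2.

2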